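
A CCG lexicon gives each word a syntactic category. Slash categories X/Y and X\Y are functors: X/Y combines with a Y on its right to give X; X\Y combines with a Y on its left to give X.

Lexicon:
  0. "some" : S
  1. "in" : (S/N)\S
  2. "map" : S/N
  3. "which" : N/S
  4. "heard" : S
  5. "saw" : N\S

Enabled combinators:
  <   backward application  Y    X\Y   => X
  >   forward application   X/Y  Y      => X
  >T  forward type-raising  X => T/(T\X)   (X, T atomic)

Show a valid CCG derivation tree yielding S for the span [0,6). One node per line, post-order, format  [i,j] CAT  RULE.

[0,1] S  lex  "some"
[1,2] (S/N)\S  lex  "in"
[0,2] S/N  <  k=1
[2,3] S/N  lex  "map"
[3,4] N/S  lex  "which"
[4,5] S  lex  "heard"
[3,5] N  >  k=4
[2,5] S  >  k=3
[5,6] N\S  lex  "saw"
[2,6] N  <  k=5
[0,6] S  >  k=2

[0,6] S   >
  [0,2] S/N   <
    [0,1] "some" : S
    [1,2] "in" : (S/N)\S
  [2,6] N   <
    [2,5] S   >
      [2,3] "map" : S/N
      [3,5] N   >
        [3,4] "which" : N/S
        [4,5] "heard" : S
    [5,6] "saw" : N\S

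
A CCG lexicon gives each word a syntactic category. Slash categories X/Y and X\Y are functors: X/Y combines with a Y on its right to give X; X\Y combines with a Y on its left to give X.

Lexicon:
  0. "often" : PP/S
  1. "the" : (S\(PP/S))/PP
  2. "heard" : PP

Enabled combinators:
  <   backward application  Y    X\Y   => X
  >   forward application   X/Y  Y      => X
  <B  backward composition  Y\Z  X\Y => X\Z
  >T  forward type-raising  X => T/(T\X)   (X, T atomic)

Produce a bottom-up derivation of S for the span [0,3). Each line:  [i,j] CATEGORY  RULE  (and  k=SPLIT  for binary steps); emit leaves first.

[0,1] PP/S  lex  "often"
[1,2] (S\(PP/S))/PP  lex  "the"
[2,3] PP  lex  "heard"
[1,3] S\(PP/S)  >  k=2
[0,3] S  <  k=1

[0,3] S   <
  [0,1] "often" : PP/S
  [1,3] S\(PP/S)   >
    [1,2] "the" : (S\(PP/S))/PP
    [2,3] "heard" : PP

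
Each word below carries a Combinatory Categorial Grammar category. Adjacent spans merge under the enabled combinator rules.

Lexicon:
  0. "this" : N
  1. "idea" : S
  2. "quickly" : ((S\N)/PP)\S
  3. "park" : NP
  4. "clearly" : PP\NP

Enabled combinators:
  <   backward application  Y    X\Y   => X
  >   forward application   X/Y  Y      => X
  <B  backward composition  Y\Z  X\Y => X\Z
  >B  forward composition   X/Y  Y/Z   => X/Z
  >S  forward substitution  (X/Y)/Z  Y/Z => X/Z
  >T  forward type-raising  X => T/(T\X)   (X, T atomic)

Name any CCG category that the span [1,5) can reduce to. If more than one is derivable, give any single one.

[0,5] S   >
  [0,1] S/(S\N)   >T
    [0,1] "this" : N
  [1,5] S\N   >
    [1,3] (S\N)/PP   <
      [1,2] "idea" : S
      [2,3] "quickly" : ((S\N)/PP)\S
    [3,5] PP   <
      [3,4] "park" : NP
      [4,5] "clearly" : PP\NP

S\N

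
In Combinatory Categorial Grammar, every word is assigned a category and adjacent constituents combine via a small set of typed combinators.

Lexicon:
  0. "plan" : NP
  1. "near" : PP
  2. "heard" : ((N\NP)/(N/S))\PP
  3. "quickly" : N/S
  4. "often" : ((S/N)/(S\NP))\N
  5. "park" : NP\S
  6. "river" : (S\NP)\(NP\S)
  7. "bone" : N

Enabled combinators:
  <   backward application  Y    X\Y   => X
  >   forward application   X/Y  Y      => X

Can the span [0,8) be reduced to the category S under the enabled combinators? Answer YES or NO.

YES

[0,8] S   >
  [0,7] S/N   >
    [0,5] (S/N)/(S\NP)   <
      [0,4] N   <
        [0,1] "plan" : NP
        [1,4] N\NP   >
          [1,3] (N\NP)/(N/S)   <
            [1,2] "near" : PP
            [2,3] "heard" : ((N\NP)/(N/S))\PP
          [3,4] "quickly" : N/S
      [4,5] "often" : ((S/N)/(S\NP))\N
    [5,7] S\NP   <
      [5,6] "park" : NP\S
      [6,7] "river" : (S\NP)\(NP\S)
  [7,8] "bone" : N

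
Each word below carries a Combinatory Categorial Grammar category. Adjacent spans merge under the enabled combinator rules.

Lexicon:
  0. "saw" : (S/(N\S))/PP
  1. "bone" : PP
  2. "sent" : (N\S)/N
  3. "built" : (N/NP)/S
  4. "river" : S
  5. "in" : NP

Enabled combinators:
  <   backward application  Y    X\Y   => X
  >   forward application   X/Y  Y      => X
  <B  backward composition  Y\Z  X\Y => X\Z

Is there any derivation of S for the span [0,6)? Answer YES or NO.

YES

[0,6] S   >
  [0,2] S/(N\S)   >
    [0,1] "saw" : (S/(N\S))/PP
    [1,2] "bone" : PP
  [2,6] N\S   >
    [2,3] "sent" : (N\S)/N
    [3,6] N   >
      [3,5] N/NP   >
        [3,4] "built" : (N/NP)/S
        [4,5] "river" : S
      [5,6] "in" : NP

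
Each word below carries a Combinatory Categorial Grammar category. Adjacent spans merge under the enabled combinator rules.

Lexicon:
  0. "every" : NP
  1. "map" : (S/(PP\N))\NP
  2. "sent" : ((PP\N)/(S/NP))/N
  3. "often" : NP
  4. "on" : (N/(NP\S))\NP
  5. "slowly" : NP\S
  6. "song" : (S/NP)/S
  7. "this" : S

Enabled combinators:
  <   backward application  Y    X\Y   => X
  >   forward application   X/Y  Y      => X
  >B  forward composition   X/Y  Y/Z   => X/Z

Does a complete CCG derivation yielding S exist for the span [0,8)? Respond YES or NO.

YES

[0,8] S   >
  [0,2] S/(PP\N)   <
    [0,1] "every" : NP
    [1,2] "map" : (S/(PP\N))\NP
  [2,8] PP\N   >
    [2,6] (PP\N)/(S/NP)   >
      [2,3] "sent" : ((PP\N)/(S/NP))/N
      [3,6] N   >
        [3,5] N/(NP\S)   <
          [3,4] "often" : NP
          [4,5] "on" : (N/(NP\S))\NP
        [5,6] "slowly" : NP\S
    [6,8] S/NP   >
      [6,7] "song" : (S/NP)/S
      [7,8] "this" : S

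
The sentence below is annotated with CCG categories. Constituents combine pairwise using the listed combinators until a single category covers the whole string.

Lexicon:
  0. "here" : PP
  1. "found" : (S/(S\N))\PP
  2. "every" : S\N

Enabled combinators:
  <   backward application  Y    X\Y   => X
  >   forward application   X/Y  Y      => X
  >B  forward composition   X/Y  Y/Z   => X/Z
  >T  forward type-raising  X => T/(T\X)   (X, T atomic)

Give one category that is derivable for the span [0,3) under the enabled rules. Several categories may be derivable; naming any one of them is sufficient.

S

[0,3] S   >
  [0,2] S/(S\N)   <
    [0,1] "here" : PP
    [1,2] "found" : (S/(S\N))\PP
  [2,3] "every" : S\N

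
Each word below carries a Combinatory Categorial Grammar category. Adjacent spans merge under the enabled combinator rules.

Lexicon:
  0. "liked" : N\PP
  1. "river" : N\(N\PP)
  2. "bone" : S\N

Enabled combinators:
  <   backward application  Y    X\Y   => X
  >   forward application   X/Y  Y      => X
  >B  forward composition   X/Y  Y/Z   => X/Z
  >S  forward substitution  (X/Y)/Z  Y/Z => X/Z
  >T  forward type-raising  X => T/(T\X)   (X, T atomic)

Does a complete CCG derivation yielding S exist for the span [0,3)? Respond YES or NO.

YES

[0,3] S   <
  [0,2] N   <
    [0,1] "liked" : N\PP
    [1,2] "river" : N\(N\PP)
  [2,3] "bone" : S\N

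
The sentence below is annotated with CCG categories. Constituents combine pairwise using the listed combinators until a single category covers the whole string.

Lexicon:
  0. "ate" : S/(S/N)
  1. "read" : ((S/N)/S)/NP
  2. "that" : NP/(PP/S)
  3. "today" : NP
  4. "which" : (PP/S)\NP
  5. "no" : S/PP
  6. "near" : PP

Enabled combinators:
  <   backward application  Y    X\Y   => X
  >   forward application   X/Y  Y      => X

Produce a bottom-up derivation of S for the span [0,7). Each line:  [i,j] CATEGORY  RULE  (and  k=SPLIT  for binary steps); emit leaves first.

[0,1] S/(S/N)  lex  "ate"
[1,2] ((S/N)/S)/NP  lex  "read"
[2,3] NP/(PP/S)  lex  "that"
[3,4] NP  lex  "today"
[4,5] (PP/S)\NP  lex  "which"
[3,5] PP/S  <  k=4
[2,5] NP  >  k=3
[1,5] (S/N)/S  >  k=2
[5,6] S/PP  lex  "no"
[6,7] PP  lex  "near"
[5,7] S  >  k=6
[1,7] S/N  >  k=5
[0,7] S  >  k=1

[0,7] S   >
  [0,1] "ate" : S/(S/N)
  [1,7] S/N   >
    [1,5] (S/N)/S   >
      [1,2] "read" : ((S/N)/S)/NP
      [2,5] NP   >
        [2,3] "that" : NP/(PP/S)
        [3,5] PP/S   <
          [3,4] "today" : NP
          [4,5] "which" : (PP/S)\NP
    [5,7] S   >
      [5,6] "no" : S/PP
      [6,7] "near" : PP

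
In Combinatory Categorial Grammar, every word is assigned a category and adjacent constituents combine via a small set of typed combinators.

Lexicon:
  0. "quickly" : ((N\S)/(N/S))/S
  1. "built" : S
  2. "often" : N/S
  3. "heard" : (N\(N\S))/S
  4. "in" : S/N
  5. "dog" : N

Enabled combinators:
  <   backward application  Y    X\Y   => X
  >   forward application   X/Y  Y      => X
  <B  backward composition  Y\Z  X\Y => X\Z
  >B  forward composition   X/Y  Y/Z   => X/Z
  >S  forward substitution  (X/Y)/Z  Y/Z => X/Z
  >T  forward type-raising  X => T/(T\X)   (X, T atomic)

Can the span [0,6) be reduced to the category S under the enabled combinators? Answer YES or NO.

((N\S)/(N/S))/S S N/S (N\(N\S))/S S/N N
CKY chart[0,6] = {N, N/(N\N), NP/(NP\N), PP/(PP\N), S/(S\N)}; S ∉ chart

NO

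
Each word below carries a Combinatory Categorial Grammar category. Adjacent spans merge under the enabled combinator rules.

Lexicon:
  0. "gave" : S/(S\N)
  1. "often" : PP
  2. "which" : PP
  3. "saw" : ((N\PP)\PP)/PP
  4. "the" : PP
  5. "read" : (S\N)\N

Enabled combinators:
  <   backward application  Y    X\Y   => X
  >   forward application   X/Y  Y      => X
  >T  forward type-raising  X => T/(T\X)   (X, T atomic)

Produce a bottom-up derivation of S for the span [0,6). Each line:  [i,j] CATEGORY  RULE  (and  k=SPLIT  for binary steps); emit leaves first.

[0,1] S/(S\N)  lex  "gave"
[1,2] PP  lex  "often"
[2,3] PP  lex  "which"
[3,4] ((N\PP)\PP)/PP  lex  "saw"
[4,5] PP  lex  "the"
[3,5] (N\PP)\PP  >  k=4
[2,5] N\PP  <  k=3
[1,5] N  <  k=2
[5,6] (S\N)\N  lex  "read"
[1,6] S\N  <  k=5
[0,6] S  >  k=1

[0,6] S   >
  [0,1] "gave" : S/(S\N)
  [1,6] S\N   <
    [1,5] N   <
      [1,2] "often" : PP
      [2,5] N\PP   <
        [2,3] "which" : PP
        [3,5] (N\PP)\PP   >
          [3,4] "saw" : ((N\PP)\PP)/PP
          [4,5] "the" : PP
    [5,6] "read" : (S\N)\N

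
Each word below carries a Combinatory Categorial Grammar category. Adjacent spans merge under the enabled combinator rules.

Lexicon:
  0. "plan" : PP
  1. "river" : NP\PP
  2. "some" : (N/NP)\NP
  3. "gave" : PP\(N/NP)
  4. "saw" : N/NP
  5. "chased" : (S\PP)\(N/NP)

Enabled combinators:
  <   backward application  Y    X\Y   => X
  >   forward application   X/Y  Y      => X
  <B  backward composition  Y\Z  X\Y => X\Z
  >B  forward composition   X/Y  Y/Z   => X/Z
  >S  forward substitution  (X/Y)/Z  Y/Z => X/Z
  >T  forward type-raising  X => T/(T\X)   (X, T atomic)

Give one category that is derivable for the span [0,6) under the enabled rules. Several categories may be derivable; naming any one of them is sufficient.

S

[0,6] S   <
  [0,2] NP   >
    [0,1] NP/(NP\PP)   >T
      [0,1] "plan" : PP
    [1,2] "river" : NP\PP
  [2,6] S\NP   <B
    [2,4] PP\NP   <B
      [2,3] "some" : (N/NP)\NP
      [3,4] "gave" : PP\(N/NP)
    [4,6] S\PP   <
      [4,5] "saw" : N/NP
      [5,6] "chased" : (S\PP)\(N/NP)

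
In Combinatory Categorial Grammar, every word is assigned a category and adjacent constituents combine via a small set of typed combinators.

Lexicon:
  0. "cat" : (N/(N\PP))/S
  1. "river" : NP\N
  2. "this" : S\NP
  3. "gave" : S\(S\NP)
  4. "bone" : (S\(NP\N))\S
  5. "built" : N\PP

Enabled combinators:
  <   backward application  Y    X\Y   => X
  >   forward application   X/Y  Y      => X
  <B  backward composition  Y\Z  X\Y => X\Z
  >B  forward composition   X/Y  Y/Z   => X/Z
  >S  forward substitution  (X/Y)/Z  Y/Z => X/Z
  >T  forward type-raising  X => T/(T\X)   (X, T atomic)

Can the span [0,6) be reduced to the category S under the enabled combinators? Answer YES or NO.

(N/(N\PP))/S NP\N S\NP S\(S\NP) (S\(NP\N))\S N\PP
CKY chart[0,6] = {N, N/(N\N), NP/(NP\N), PP/(PP\N), S/(S\N)}; S ∉ chart

NO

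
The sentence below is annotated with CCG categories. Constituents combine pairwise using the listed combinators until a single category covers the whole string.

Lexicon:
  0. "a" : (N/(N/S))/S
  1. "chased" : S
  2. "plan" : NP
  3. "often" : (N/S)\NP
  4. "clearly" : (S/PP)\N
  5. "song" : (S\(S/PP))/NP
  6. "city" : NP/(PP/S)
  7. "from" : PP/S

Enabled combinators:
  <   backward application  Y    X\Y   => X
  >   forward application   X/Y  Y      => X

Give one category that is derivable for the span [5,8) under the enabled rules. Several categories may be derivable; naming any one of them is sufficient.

[0,8] S   <
  [0,5] S/PP   <
    [0,4] N   >
      [0,2] N/(N/S)   >
        [0,1] "a" : (N/(N/S))/S
        [1,2] "chased" : S
      [2,4] N/S   <
        [2,3] "plan" : NP
        [3,4] "often" : (N/S)\NP
    [4,5] "clearly" : (S/PP)\N
  [5,8] S\(S/PP)   >
    [5,6] "song" : (S\(S/PP))/NP
    [6,8] NP   >
      [6,7] "city" : NP/(PP/S)
      [7,8] "from" : PP/S

S\(S/PP)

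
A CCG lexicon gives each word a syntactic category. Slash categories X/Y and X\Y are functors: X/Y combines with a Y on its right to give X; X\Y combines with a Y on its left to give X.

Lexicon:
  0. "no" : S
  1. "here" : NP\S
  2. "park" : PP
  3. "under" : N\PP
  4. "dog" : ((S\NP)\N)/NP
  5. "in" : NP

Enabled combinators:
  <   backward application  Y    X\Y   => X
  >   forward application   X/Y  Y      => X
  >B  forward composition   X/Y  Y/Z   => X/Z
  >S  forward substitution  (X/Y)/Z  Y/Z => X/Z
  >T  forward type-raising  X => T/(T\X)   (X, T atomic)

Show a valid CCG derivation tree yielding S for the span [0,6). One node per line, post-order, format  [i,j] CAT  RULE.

[0,6] S   <
  [0,2] NP   <
    [0,1] "no" : S
    [1,2] "here" : NP\S
  [2,6] S\NP   <
    [2,4] N   >
      [2,3] N/(N\PP)   >T
        [2,3] "park" : PP
      [3,4] "under" : N\PP
    [4,6] (S\NP)\N   >
      [4,5] "dog" : ((S\NP)\N)/NP
      [5,6] "in" : NP

[0,1] S  lex  "no"
[1,2] NP\S  lex  "here"
[0,2] NP  <  k=1
[2,3] PP  lex  "park"
[2,3] N/(N\PP)  >T
[3,4] N\PP  lex  "under"
[2,4] N  >  k=3
[4,5] ((S\NP)\N)/NP  lex  "dog"
[5,6] NP  lex  "in"
[4,6] (S\NP)\N  >  k=5
[2,6] S\NP  <  k=4
[0,6] S  <  k=2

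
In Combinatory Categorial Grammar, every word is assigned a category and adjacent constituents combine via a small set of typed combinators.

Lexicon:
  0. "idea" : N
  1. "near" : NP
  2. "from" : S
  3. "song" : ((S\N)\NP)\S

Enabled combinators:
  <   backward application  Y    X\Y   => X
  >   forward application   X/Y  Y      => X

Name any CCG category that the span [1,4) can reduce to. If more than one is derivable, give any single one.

S\N

[0,4] S   <
  [0,1] "idea" : N
  [1,4] S\N   <
    [1,2] "near" : NP
    [2,4] (S\N)\NP   <
      [2,3] "from" : S
      [3,4] "song" : ((S\N)\NP)\S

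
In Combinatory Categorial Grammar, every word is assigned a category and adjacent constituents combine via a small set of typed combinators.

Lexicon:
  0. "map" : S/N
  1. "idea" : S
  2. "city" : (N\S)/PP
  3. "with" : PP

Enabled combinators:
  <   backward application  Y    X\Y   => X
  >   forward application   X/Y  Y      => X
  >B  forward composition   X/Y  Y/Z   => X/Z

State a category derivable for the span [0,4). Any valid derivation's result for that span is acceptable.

S

[0,4] S   >
  [0,1] "map" : S/N
  [1,4] N   <
    [1,2] "idea" : S
    [2,4] N\S   >
      [2,3] "city" : (N\S)/PP
      [3,4] "with" : PP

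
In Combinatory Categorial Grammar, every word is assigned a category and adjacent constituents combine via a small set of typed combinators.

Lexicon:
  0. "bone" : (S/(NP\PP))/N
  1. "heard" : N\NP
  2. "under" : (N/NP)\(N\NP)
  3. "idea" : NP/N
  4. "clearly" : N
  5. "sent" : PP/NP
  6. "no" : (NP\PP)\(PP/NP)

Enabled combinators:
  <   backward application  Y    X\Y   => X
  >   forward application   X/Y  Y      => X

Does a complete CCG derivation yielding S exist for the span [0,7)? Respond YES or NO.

[0,7] S   >
  [0,5] S/(NP\PP)   >
    [0,1] "bone" : (S/(NP\PP))/N
    [1,5] N   >
      [1,3] N/NP   <
        [1,2] "heard" : N\NP
        [2,3] "under" : (N/NP)\(N\NP)
      [3,5] NP   >
        [3,4] "idea" : NP/N
        [4,5] "clearly" : N
  [5,7] NP\PP   <
    [5,6] "sent" : PP/NP
    [6,7] "no" : (NP\PP)\(PP/NP)

YES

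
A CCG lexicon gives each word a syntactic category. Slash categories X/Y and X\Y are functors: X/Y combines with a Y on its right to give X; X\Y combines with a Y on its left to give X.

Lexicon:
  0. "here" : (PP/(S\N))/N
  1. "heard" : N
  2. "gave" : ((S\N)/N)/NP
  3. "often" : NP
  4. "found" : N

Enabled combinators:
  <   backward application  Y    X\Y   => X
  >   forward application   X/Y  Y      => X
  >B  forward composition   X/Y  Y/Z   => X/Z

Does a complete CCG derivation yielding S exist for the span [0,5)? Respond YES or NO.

NO

(PP/(S\N))/N N ((S\N)/N)/NP NP N
CKY chart[0,5] = {PP}; S ∉ chart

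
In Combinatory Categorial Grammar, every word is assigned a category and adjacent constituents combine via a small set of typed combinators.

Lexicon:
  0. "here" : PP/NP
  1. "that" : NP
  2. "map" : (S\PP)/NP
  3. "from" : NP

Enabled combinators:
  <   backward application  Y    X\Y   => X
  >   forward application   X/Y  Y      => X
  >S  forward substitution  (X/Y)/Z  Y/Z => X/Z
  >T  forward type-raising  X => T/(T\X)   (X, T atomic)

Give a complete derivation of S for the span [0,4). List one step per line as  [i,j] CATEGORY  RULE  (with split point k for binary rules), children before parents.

[0,4] S   <
  [0,2] PP   >
    [0,1] "here" : PP/NP
    [1,2] "that" : NP
  [2,4] S\PP   >
    [2,3] "map" : (S\PP)/NP
    [3,4] "from" : NP

[0,1] PP/NP  lex  "here"
[1,2] NP  lex  "that"
[0,2] PP  >  k=1
[2,3] (S\PP)/NP  lex  "map"
[3,4] NP  lex  "from"
[2,4] S\PP  >  k=3
[0,4] S  <  k=2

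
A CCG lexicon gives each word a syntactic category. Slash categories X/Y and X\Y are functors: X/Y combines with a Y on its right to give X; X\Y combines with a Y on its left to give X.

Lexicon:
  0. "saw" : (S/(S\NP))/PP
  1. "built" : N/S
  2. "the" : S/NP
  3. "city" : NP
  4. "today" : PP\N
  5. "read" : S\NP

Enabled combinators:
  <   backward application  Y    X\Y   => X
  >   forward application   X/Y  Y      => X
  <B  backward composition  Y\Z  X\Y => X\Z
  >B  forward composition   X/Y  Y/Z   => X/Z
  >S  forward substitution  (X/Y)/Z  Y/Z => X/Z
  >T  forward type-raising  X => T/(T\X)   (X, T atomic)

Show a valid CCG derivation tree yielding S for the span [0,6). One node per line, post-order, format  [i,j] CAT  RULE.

[0,1] (S/(S\NP))/PP  lex  "saw"
[1,2] N/S  lex  "built"
[2,3] S/NP  lex  "the"
[3,4] NP  lex  "city"
[2,4] S  >  k=3
[1,4] N  >  k=2
[4,5] PP\N  lex  "today"
[1,5] PP  <  k=4
[0,5] S/(S\NP)  >  k=1
[5,6] S\NP  lex  "read"
[0,6] S  >  k=5

[0,6] S   >
  [0,5] S/(S\NP)   >
    [0,1] "saw" : (S/(S\NP))/PP
    [1,5] PP   <
      [1,4] N   >
        [1,2] "built" : N/S
        [2,4] S   >
          [2,3] "the" : S/NP
          [3,4] "city" : NP
      [4,5] "today" : PP\N
  [5,6] "read" : S\NP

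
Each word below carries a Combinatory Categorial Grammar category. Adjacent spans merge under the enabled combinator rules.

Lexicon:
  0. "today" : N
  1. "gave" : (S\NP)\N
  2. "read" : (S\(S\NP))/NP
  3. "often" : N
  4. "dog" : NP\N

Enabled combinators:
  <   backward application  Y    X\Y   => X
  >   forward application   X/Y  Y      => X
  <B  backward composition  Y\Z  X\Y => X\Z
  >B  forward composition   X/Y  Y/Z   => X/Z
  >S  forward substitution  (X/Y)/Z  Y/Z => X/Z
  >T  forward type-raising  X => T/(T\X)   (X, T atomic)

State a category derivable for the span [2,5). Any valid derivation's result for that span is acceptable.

[0,5] S   <
  [0,2] S\NP   <
    [0,1] "today" : N
    [1,2] "gave" : (S\NP)\N
  [2,5] S\(S\NP)   >
    [2,3] "read" : (S\(S\NP))/NP
    [3,5] NP   <
      [3,4] "often" : N
      [4,5] "dog" : NP\N

S\(S\NP)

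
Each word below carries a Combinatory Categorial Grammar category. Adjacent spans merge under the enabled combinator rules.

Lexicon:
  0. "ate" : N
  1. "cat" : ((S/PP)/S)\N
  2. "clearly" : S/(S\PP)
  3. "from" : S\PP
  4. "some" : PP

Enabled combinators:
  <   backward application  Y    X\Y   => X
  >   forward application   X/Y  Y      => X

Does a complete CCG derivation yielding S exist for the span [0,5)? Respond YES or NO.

YES

[0,5] S   >
  [0,4] S/PP   >
    [0,2] (S/PP)/S   <
      [0,1] "ate" : N
      [1,2] "cat" : ((S/PP)/S)\N
    [2,4] S   >
      [2,3] "clearly" : S/(S\PP)
      [3,4] "from" : S\PP
  [4,5] "some" : PP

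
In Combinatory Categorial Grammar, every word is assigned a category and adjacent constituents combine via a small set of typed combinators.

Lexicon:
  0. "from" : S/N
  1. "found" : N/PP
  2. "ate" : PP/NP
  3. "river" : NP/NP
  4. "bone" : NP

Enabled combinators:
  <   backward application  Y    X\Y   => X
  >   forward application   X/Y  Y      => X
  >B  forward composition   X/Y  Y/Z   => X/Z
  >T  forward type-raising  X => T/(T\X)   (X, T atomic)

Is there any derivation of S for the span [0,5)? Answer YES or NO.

[0,5] S   >
  [0,4] S/NP   >B
    [0,1] "from" : S/N
    [1,4] N/NP   >B
      [1,3] N/NP   >B
        [1,2] "found" : N/PP
        [2,3] "ate" : PP/NP
      [3,4] "river" : NP/NP
  [4,5] "bone" : NP

YES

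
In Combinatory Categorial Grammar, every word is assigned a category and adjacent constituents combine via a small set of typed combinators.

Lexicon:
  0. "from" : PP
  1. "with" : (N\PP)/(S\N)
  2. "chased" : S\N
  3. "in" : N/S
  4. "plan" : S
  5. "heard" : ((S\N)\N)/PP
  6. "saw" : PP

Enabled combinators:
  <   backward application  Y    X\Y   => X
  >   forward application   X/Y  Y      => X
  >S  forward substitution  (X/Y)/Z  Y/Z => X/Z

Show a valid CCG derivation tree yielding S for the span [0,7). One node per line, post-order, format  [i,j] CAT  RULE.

[0,7] S   <
  [0,3] N   <
    [0,1] "from" : PP
    [1,3] N\PP   >
      [1,2] "with" : (N\PP)/(S\N)
      [2,3] "chased" : S\N
  [3,7] S\N   <
    [3,5] N   >
      [3,4] "in" : N/S
      [4,5] "plan" : S
    [5,7] (S\N)\N   >
      [5,6] "heard" : ((S\N)\N)/PP
      [6,7] "saw" : PP

[0,1] PP  lex  "from"
[1,2] (N\PP)/(S\N)  lex  "with"
[2,3] S\N  lex  "chased"
[1,3] N\PP  >  k=2
[0,3] N  <  k=1
[3,4] N/S  lex  "in"
[4,5] S  lex  "plan"
[3,5] N  >  k=4
[5,6] ((S\N)\N)/PP  lex  "heard"
[6,7] PP  lex  "saw"
[5,7] (S\N)\N  >  k=6
[3,7] S\N  <  k=5
[0,7] S  <  k=3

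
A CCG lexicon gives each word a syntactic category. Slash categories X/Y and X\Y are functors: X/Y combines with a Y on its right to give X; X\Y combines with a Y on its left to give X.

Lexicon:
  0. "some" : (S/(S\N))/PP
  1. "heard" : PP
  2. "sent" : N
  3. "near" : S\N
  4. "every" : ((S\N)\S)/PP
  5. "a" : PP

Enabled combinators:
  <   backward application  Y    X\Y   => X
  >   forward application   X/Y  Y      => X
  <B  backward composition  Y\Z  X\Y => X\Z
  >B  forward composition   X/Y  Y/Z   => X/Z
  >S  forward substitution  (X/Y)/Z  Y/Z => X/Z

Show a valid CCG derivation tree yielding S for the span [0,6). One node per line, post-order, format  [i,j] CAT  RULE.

[0,1] (S/(S\N))/PP  lex  "some"
[1,2] PP  lex  "heard"
[0,2] S/(S\N)  >  k=1
[2,3] N  lex  "sent"
[3,4] S\N  lex  "near"
[2,4] S  <  k=3
[4,5] ((S\N)\S)/PP  lex  "every"
[5,6] PP  lex  "a"
[4,6] (S\N)\S  >  k=5
[2,6] S\N  <  k=4
[0,6] S  >  k=2

[0,6] S   >
  [0,2] S/(S\N)   >
    [0,1] "some" : (S/(S\N))/PP
    [1,2] "heard" : PP
  [2,6] S\N   <
    [2,4] S   <
      [2,3] "sent" : N
      [3,4] "near" : S\N
    [4,6] (S\N)\S   >
      [4,5] "every" : ((S\N)\S)/PP
      [5,6] "a" : PP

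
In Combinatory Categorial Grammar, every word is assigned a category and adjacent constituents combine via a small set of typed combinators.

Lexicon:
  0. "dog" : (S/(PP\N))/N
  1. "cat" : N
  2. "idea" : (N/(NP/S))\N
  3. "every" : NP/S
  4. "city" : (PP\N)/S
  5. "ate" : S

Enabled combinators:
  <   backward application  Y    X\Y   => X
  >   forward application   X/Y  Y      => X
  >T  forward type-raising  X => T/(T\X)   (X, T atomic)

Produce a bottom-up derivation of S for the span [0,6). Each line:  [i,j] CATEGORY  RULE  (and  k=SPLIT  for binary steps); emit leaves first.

[0,1] (S/(PP\N))/N  lex  "dog"
[1,2] N  lex  "cat"
[2,3] (N/(NP/S))\N  lex  "idea"
[1,3] N/(NP/S)  <  k=2
[3,4] NP/S  lex  "every"
[1,4] N  >  k=3
[0,4] S/(PP\N)  >  k=1
[4,5] (PP\N)/S  lex  "city"
[5,6] S  lex  "ate"
[4,6] PP\N  >  k=5
[0,6] S  >  k=4

[0,6] S   >
  [0,4] S/(PP\N)   >
    [0,1] "dog" : (S/(PP\N))/N
    [1,4] N   >
      [1,3] N/(NP/S)   <
        [1,2] "cat" : N
        [2,3] "idea" : (N/(NP/S))\N
      [3,4] "every" : NP/S
  [4,6] PP\N   >
    [4,5] "city" : (PP\N)/S
    [5,6] "ate" : S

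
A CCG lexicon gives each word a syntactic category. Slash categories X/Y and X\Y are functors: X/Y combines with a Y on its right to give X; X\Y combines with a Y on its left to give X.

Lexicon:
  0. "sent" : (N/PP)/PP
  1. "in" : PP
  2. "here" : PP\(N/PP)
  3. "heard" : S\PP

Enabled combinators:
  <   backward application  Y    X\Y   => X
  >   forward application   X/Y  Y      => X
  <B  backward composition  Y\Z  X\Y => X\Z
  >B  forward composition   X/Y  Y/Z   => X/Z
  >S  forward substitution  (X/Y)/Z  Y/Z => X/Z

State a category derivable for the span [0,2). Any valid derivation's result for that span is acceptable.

[0,4] S   <
  [0,3] PP   <
    [0,2] N/PP   >
      [0,1] "sent" : (N/PP)/PP
      [1,2] "in" : PP
    [2,3] "here" : PP\(N/PP)
  [3,4] "heard" : S\PP

N/PP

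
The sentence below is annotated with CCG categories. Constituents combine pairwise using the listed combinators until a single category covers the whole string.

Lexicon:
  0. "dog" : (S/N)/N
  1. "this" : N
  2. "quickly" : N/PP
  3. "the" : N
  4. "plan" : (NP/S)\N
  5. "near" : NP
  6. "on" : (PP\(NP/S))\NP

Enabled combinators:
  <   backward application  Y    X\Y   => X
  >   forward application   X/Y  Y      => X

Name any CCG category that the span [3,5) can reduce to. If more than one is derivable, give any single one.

NP/S

[0,7] S   >
  [0,2] S/N   >
    [0,1] "dog" : (S/N)/N
    [1,2] "this" : N
  [2,7] N   >
    [2,3] "quickly" : N/PP
    [3,7] PP   <
      [3,5] NP/S   <
        [3,4] "the" : N
        [4,5] "plan" : (NP/S)\N
      [5,7] PP\(NP/S)   <
        [5,6] "near" : NP
        [6,7] "on" : (PP\(NP/S))\NP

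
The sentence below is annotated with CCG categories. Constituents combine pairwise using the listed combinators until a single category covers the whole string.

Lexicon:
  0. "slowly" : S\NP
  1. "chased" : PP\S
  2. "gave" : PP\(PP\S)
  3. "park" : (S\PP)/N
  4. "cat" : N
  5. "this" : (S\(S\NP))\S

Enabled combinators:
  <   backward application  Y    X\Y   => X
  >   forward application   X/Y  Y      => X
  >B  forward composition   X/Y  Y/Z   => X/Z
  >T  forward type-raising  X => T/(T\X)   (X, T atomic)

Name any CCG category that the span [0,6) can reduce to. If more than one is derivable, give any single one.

S

[0,6] S   <
  [0,1] "slowly" : S\NP
  [1,6] S\(S\NP)   <
    [1,5] S   <
      [1,3] PP   <
        [1,2] "chased" : PP\S
        [2,3] "gave" : PP\(PP\S)
      [3,5] S\PP   >
        [3,4] "park" : (S\PP)/N
        [4,5] "cat" : N
    [5,6] "this" : (S\(S\NP))\S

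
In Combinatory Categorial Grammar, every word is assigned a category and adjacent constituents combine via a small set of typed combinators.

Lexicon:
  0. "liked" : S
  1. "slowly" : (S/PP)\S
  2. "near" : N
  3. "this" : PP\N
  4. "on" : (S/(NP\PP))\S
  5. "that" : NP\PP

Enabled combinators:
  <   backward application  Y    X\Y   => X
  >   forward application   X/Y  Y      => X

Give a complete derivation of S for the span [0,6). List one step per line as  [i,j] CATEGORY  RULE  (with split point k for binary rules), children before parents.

[0,6] S   >
  [0,5] S/(NP\PP)   <
    [0,4] S   >
      [0,2] S/PP   <
        [0,1] "liked" : S
        [1,2] "slowly" : (S/PP)\S
      [2,4] PP   <
        [2,3] "near" : N
        [3,4] "this" : PP\N
    [4,5] "on" : (S/(NP\PP))\S
  [5,6] "that" : NP\PP

[0,1] S  lex  "liked"
[1,2] (S/PP)\S  lex  "slowly"
[0,2] S/PP  <  k=1
[2,3] N  lex  "near"
[3,4] PP\N  lex  "this"
[2,4] PP  <  k=3
[0,4] S  >  k=2
[4,5] (S/(NP\PP))\S  lex  "on"
[0,5] S/(NP\PP)  <  k=4
[5,6] NP\PP  lex  "that"
[0,6] S  >  k=5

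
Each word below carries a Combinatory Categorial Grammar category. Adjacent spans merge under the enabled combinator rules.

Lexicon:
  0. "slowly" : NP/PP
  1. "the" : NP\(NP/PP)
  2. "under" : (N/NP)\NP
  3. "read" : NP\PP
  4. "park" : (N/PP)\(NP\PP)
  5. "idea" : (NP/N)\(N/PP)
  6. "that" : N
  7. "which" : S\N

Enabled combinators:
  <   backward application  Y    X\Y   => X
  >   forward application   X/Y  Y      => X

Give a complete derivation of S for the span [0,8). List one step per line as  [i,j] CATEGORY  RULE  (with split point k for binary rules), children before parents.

[0,1] NP/PP  lex  "slowly"
[1,2] NP\(NP/PP)  lex  "the"
[0,2] NP  <  k=1
[2,3] (N/NP)\NP  lex  "under"
[0,3] N/NP  <  k=2
[3,4] NP\PP  lex  "read"
[4,5] (N/PP)\(NP\PP)  lex  "park"
[3,5] N/PP  <  k=4
[5,6] (NP/N)\(N/PP)  lex  "idea"
[3,6] NP/N  <  k=5
[6,7] N  lex  "that"
[3,7] NP  >  k=6
[0,7] N  >  k=3
[7,8] S\N  lex  "which"
[0,8] S  <  k=7

[0,8] S   <
  [0,7] N   >
    [0,3] N/NP   <
      [0,2] NP   <
        [0,1] "slowly" : NP/PP
        [1,2] "the" : NP\(NP/PP)
      [2,3] "under" : (N/NP)\NP
    [3,7] NP   >
      [3,6] NP/N   <
        [3,5] N/PP   <
          [3,4] "read" : NP\PP
          [4,5] "park" : (N/PP)\(NP\PP)
        [5,6] "idea" : (NP/N)\(N/PP)
      [6,7] "that" : N
  [7,8] "which" : S\N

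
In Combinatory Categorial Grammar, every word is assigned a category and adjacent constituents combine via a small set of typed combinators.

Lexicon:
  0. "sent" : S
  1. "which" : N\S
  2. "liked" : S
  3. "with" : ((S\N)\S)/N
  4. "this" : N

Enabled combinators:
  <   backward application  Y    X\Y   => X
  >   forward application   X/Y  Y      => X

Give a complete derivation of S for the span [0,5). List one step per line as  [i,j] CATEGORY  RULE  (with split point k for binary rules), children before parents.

[0,5] S   <
  [0,2] N   <
    [0,1] "sent" : S
    [1,2] "which" : N\S
  [2,5] S\N   <
    [2,3] "liked" : S
    [3,5] (S\N)\S   >
      [3,4] "with" : ((S\N)\S)/N
      [4,5] "this" : N

[0,1] S  lex  "sent"
[1,2] N\S  lex  "which"
[0,2] N  <  k=1
[2,3] S  lex  "liked"
[3,4] ((S\N)\S)/N  lex  "with"
[4,5] N  lex  "this"
[3,5] (S\N)\S  >  k=4
[2,5] S\N  <  k=3
[0,5] S  <  k=2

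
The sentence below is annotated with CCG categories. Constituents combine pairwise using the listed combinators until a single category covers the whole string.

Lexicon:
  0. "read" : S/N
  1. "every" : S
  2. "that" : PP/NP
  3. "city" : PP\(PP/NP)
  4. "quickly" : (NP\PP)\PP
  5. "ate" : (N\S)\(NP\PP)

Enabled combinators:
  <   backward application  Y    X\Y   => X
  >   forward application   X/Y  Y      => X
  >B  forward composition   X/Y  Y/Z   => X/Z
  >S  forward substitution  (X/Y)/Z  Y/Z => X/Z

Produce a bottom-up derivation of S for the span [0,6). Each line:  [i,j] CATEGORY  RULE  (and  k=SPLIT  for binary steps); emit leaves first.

[0,1] S/N  lex  "read"
[1,2] S  lex  "every"
[2,3] PP/NP  lex  "that"
[3,4] PP\(PP/NP)  lex  "city"
[2,4] PP  <  k=3
[4,5] (NP\PP)\PP  lex  "quickly"
[2,5] NP\PP  <  k=4
[5,6] (N\S)\(NP\PP)  lex  "ate"
[2,6] N\S  <  k=5
[1,6] N  <  k=2
[0,6] S  >  k=1

[0,6] S   >
  [0,1] "read" : S/N
  [1,6] N   <
    [1,2] "every" : S
    [2,6] N\S   <
      [2,5] NP\PP   <
        [2,4] PP   <
          [2,3] "that" : PP/NP
          [3,4] "city" : PP\(PP/NP)
        [4,5] "quickly" : (NP\PP)\PP
      [5,6] "ate" : (N\S)\(NP\PP)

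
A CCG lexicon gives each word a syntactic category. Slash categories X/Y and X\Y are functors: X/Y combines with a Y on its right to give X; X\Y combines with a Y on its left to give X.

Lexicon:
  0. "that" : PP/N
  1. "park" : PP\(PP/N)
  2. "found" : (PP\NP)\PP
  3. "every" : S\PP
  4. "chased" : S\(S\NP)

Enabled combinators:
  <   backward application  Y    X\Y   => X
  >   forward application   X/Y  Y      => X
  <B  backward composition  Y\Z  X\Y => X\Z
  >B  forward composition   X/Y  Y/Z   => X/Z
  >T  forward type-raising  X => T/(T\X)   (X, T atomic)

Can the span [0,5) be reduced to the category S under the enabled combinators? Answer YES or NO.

[0,5] S   <
  [0,4] S\NP   <B
    [0,3] PP\NP   <
      [0,2] PP   <
        [0,1] "that" : PP/N
        [1,2] "park" : PP\(PP/N)
      [2,3] "found" : (PP\NP)\PP
    [3,4] "every" : S\PP
  [4,5] "chased" : S\(S\NP)

YES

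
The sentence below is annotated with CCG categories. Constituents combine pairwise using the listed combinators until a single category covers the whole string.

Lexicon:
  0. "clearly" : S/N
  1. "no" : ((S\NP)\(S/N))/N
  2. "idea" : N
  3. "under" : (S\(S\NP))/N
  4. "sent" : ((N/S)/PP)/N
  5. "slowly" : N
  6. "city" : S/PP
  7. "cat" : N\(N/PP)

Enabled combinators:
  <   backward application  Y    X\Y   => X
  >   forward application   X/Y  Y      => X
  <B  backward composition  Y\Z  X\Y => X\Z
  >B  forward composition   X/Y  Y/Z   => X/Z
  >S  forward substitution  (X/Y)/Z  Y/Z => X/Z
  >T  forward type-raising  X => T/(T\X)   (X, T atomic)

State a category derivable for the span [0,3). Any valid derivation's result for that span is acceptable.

S\NP

[0,8] S   <
  [0,3] S\NP   <
    [0,1] "clearly" : S/N
    [1,3] (S\NP)\(S/N)   >
      [1,2] "no" : ((S\NP)\(S/N))/N
      [2,3] "idea" : N
  [3,8] S\(S\NP)   >
    [3,4] "under" : (S\(S\NP))/N
    [4,8] N   <
      [4,7] N/PP   >S
        [4,6] (N/S)/PP   >
          [4,5] "sent" : ((N/S)/PP)/N
          [5,6] "slowly" : N
        [6,7] "city" : S/PP
      [7,8] "cat" : N\(N/PP)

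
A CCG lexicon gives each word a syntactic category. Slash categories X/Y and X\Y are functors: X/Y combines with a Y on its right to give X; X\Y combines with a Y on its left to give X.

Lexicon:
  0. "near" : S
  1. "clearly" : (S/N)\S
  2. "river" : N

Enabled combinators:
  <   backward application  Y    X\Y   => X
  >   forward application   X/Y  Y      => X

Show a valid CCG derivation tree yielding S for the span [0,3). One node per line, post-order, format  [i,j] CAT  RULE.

[0,3] S   >
  [0,2] S/N   <
    [0,1] "near" : S
    [1,2] "clearly" : (S/N)\S
  [2,3] "river" : N

[0,1] S  lex  "near"
[1,2] (S/N)\S  lex  "clearly"
[0,2] S/N  <  k=1
[2,3] N  lex  "river"
[0,3] S  >  k=2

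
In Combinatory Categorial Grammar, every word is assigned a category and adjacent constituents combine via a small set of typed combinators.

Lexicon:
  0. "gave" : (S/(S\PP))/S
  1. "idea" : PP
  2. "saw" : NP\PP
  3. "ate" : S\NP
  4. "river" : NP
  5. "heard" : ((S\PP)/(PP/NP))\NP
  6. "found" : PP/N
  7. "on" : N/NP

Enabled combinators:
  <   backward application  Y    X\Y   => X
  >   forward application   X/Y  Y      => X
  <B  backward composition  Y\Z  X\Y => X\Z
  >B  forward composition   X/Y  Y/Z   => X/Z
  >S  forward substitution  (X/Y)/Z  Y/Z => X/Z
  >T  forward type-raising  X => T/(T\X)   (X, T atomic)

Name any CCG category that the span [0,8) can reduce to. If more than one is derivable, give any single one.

[0,8] S   >
  [0,4] S/(S\PP)   >
    [0,1] "gave" : (S/(S\PP))/S
    [1,4] S   <
      [1,3] NP   >
        [1,2] NP/(NP\PP)   >T
          [1,2] "idea" : PP
        [2,3] "saw" : NP\PP
      [3,4] "ate" : S\NP
  [4,8] S\PP   >
    [4,6] (S\PP)/(PP/NP)   <
      [4,5] "river" : NP
      [5,6] "heard" : ((S\PP)/(PP/NP))\NP
    [6,8] PP/NP   >B
      [6,7] "found" : PP/N
      [7,8] "on" : N/NP

S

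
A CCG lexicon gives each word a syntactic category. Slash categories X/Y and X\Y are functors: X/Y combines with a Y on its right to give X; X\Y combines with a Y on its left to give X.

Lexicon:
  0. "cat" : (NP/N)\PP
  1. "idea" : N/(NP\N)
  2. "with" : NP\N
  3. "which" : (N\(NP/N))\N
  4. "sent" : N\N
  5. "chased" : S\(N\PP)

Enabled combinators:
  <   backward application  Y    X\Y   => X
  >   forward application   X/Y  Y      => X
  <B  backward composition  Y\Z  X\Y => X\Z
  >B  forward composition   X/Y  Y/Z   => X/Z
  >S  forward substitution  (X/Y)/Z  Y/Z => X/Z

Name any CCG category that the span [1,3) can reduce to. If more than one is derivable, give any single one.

N

[0,6] S   <
  [0,5] N\PP   <B
    [0,4] N\PP   <B
      [0,1] "cat" : (NP/N)\PP
      [1,4] N\(NP/N)   <
        [1,3] N   >
          [1,2] "idea" : N/(NP\N)
          [2,3] "with" : NP\N
        [3,4] "which" : (N\(NP/N))\N
    [4,5] "sent" : N\N
  [5,6] "chased" : S\(N\PP)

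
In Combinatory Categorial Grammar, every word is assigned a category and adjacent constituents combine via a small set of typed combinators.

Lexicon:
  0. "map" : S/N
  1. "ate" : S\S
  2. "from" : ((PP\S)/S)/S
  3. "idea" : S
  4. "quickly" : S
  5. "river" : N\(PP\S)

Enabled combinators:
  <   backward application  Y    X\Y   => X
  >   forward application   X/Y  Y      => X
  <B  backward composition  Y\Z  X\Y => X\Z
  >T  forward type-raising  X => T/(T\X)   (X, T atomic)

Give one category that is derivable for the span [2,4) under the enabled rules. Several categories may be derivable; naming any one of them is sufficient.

(PP\S)/S

[0,6] S   >
  [0,1] "map" : S/N
  [1,6] N   <
    [1,5] PP\S   <B
      [1,2] "ate" : S\S
      [2,5] PP\S   >
        [2,4] (PP\S)/S   >
          [2,3] "from" : ((PP\S)/S)/S
          [3,4] "idea" : S
        [4,5] "quickly" : S
    [5,6] "river" : N\(PP\S)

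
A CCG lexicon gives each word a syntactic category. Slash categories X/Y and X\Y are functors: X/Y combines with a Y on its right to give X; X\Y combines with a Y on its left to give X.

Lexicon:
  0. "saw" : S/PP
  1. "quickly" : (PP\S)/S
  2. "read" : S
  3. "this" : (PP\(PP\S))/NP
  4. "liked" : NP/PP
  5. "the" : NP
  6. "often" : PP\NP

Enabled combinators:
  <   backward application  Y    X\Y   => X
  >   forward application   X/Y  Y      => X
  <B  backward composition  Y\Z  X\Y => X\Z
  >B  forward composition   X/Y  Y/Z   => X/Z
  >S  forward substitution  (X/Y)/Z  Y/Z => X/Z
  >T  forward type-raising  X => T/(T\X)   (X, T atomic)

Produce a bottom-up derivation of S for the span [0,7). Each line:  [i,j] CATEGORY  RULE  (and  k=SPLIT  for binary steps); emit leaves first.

[0,1] S/PP  lex  "saw"
[1,2] (PP\S)/S  lex  "quickly"
[2,3] S  lex  "read"
[1,3] PP\S  >  k=2
[3,4] (PP\(PP\S))/NP  lex  "this"
[4,5] NP/PP  lex  "liked"
[5,6] NP  lex  "the"
[6,7] PP\NP  lex  "often"
[5,7] PP  <  k=6
[4,7] NP  >  k=5
[3,7] PP\(PP\S)  >  k=4
[1,7] PP  <  k=3
[0,7] S  >  k=1

[0,7] S   >
  [0,1] "saw" : S/PP
  [1,7] PP   <
    [1,3] PP\S   >
      [1,2] "quickly" : (PP\S)/S
      [2,3] "read" : S
    [3,7] PP\(PP\S)   >
      [3,4] "this" : (PP\(PP\S))/NP
      [4,7] NP   >
        [4,5] "liked" : NP/PP
        [5,7] PP   <
          [5,6] "the" : NP
          [6,7] "often" : PP\NP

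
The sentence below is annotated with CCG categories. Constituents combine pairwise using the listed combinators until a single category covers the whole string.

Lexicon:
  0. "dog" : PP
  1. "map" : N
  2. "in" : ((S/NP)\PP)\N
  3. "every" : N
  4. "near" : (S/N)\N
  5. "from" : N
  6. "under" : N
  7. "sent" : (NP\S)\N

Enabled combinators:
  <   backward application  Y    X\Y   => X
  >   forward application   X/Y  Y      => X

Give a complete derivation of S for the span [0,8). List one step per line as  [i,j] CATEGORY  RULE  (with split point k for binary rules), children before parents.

[0,1] PP  lex  "dog"
[1,2] N  lex  "map"
[2,3] ((S/NP)\PP)\N  lex  "in"
[1,3] (S/NP)\PP  <  k=2
[0,3] S/NP  <  k=1
[3,4] N  lex  "every"
[4,5] (S/N)\N  lex  "near"
[3,5] S/N  <  k=4
[5,6] N  lex  "from"
[3,6] S  >  k=5
[6,7] N  lex  "under"
[7,8] (NP\S)\N  lex  "sent"
[6,8] NP\S  <  k=7
[3,8] NP  <  k=6
[0,8] S  >  k=3

[0,8] S   >
  [0,3] S/NP   <
    [0,1] "dog" : PP
    [1,3] (S/NP)\PP   <
      [1,2] "map" : N
      [2,3] "in" : ((S/NP)\PP)\N
  [3,8] NP   <
    [3,6] S   >
      [3,5] S/N   <
        [3,4] "every" : N
        [4,5] "near" : (S/N)\N
      [5,6] "from" : N
    [6,8] NP\S   <
      [6,7] "under" : N
      [7,8] "sent" : (NP\S)\N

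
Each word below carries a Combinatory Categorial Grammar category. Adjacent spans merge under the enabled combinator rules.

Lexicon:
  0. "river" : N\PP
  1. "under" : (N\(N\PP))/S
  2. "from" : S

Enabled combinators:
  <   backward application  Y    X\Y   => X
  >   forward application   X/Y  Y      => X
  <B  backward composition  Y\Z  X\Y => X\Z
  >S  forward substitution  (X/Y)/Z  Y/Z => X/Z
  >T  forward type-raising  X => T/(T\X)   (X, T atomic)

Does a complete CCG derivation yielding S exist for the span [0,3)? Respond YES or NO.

N\PP (N\(N\PP))/S S
CKY chart[0,3] = {N, N/(N\N), NP/(NP\N), PP/(PP\N), S/(S\N)}; S ∉ chart

NO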